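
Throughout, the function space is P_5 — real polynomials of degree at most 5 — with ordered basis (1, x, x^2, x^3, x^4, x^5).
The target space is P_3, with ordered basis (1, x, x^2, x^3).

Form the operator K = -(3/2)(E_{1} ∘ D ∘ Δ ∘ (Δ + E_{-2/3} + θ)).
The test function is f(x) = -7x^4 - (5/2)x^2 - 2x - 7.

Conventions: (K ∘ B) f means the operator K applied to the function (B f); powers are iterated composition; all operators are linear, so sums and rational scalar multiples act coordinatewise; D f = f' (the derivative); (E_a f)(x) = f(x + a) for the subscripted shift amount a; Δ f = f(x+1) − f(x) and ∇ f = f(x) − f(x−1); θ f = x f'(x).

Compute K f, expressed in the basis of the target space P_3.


the image equals g(x) = 630x^2 + 1974x + 3601/2

Δ f = -28x^3 - 42x^2 - 33x - 23/2
E_{-2/3} f = -7x^4 + (56/3)x^3 - (127/6)x^2 + (260/27)x - 661/81
θ f = -28x^4 - 5x^2 - 2x
(Δ + E_{-2/3} + θ) f = -35x^4 - (28/3)x^3 - (409/6)x^2 - (685/27)x - 3185/162
Δ (Δ + E_{-2/3} + θ) f = -140x^3 - 238x^2 - (913/3)x - 7445/54
D Δ (Δ + E_{-2/3} + θ) f = -420x^2 - 476x - 913/3
E_{1} (D ∘ Δ) (Δ + E_{-2/3} + θ) f = -420x^2 - 1316x - 3601/3
(-(3/2)(E_{1} ∘ D ∘ Δ ∘ (Δ + E_{-2/3} + θ))) f = 630x^2 + 1974x + 3601/2


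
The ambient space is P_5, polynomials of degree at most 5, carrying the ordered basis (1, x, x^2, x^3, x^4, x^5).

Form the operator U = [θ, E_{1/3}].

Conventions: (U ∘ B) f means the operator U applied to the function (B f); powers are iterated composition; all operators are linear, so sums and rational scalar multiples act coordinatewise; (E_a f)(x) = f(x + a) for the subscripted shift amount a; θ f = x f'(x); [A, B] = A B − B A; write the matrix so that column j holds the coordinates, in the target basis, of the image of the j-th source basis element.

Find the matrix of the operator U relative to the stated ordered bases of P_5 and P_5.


image of 1: 0
image of x: -1/3
image of x^2: -(2/3)x - 2/9
image of x^3: -x^2 - (2/3)x - 1/9
image of x^4: -(4/3)x^3 - (4/3)x^2 - (4/9)x - 4/81
image of x^5: -(5/3)x^4 - (20/9)x^3 - (10/9)x^2 - (20/81)x - 5/243
each image's coordinates form column j of the matrix

the matrix is [[0, -1/3, -2/9, -1/9, -4/81, -5/243]; [0, 0, -2/3, -2/3, -4/9, -20/81]; [0, 0, 0, -1, -4/3, -10/9]; [0, 0, 0, 0, -4/3, -20/9]; [0, 0, 0, 0, 0, -5/3]; [0, 0, 0, 0, 0, 0]] (rows listed top to bottom)


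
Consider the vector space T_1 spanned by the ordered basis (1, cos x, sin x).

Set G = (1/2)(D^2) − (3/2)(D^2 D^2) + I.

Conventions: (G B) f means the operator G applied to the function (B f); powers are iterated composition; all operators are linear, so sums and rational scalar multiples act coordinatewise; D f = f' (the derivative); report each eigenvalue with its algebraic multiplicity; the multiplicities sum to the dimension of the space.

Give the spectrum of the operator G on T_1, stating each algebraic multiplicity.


λ = -1 (multiplicity 2), λ = 1 (multiplicity 1)

image of 1: 1
image of cos x: -cos x
image of sin x: -sin x
the matrix is diagonal; its diagonal is (1, -1, -1)
for a triangular matrix the eigenvalues are the diagonal entries, with algebraic multiplicity their repetition count


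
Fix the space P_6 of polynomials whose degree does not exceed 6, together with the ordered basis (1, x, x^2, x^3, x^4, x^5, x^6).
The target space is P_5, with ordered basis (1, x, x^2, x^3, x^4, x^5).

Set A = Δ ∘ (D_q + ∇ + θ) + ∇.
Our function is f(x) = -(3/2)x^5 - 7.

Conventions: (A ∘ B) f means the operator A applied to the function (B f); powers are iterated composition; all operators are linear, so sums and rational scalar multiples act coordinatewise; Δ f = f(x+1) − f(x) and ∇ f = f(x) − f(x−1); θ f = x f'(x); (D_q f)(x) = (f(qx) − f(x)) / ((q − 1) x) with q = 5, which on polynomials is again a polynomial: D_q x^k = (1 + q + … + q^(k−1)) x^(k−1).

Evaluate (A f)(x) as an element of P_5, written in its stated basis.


D_q f = -(2343/2)x^4
∇ f = -(15/2)x^4 + 15x^3 - 15x^2 + (15/2)x - 3/2
θ f = -(15/2)x^5
(D_q + ∇ + θ) f = -(15/2)x^5 - 1179x^4 + 15x^3 - 15x^2 + (15/2)x - 3/2
Δ (D_q + ∇ + θ) f = -(75/2)x^4 - 4791x^3 - 7104x^2 - (9477/2)x - 1179
∇ f = -(15/2)x^4 + 15x^3 - 15x^2 + (15/2)x - 3/2
(Δ ∘ (D_q + ∇ + θ) + ∇) f = -45x^4 - 4776x^3 - 7119x^2 - 4731x - 2361/2

the result is g(x) = -45x^4 - 4776x^3 - 7119x^2 - 4731x - 2361/2


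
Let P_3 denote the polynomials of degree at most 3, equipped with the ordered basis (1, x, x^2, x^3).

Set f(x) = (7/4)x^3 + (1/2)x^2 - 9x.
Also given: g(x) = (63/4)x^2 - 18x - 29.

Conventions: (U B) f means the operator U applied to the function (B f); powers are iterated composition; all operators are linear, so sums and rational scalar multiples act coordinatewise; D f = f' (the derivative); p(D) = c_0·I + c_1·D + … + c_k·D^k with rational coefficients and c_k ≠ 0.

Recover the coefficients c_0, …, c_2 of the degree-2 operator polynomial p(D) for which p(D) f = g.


c_0 = 0, c_1 = 3, c_2 = -2

D^0 f = (7/4)x^3 + (1/2)x^2 - 9x
D^1 f = (21/4)x^2 + x - 9
D^2 f = (21/2)x + 1
matching coefficients of g against c_0 f + c_1 Df + … from the top degree down determines the c_i
solution: c_0 = 0, c_1 = 3, c_2 = -2


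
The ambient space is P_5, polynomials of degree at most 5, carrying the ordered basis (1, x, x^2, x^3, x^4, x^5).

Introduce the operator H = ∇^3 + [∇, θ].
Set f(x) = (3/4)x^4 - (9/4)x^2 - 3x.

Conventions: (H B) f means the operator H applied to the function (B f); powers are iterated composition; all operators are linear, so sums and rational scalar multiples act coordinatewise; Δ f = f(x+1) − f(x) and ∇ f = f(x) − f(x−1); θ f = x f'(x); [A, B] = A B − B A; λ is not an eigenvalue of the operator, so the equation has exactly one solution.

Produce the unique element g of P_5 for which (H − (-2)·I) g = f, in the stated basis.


g(x) = (3/8)x^4 - (3/4)x^3 + (9/4)x^2 - (51/4)x + 39/2

write g with unknown coordinates in the stated basis and equate coefficients in (H − (-2)·I) g = f
solving from the highest basis element down gives g = (3/8)x^4 - (3/4)x^3 + (9/4)x^2 - (51/4)x + 39/2
check: H g = (3/2)x^3 - (27/4)x^2 + (45/2)x - 39
so H g − (-2)·g = (3/4)x^4 - (9/4)x^2 - 3x = f ✓


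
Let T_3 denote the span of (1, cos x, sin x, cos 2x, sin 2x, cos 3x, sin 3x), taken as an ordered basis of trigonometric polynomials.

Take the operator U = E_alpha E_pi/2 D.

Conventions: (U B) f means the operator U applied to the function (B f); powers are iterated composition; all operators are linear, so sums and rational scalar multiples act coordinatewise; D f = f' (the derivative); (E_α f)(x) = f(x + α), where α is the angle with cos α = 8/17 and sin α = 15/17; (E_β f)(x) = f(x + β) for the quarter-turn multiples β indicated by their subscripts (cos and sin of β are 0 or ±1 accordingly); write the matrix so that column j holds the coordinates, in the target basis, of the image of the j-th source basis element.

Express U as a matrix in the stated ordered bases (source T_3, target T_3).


the matrix is [[0, 0, 0, 0, 0, 0, 0]; [0, -8/17, -15/17, 0, 0, 0, 0]; [0, 15/17, -8/17, 0, 0, 0, 0]; [0, 0, 0, 480/289, 322/289, 0, 0]; [0, 0, 0, -322/289, 480/289, 0, 0]; [0, 0, 0, 0, 0, -14664/4913, -1485/4913]; [0, 0, 0, 0, 0, 1485/4913, -14664/4913]] (rows listed top to bottom)

image of 1: 0
image of cos x: -(8/17)cos x + (15/17)sin x
image of sin x: -(15/17)cos x - (8/17)sin x
image of cos 2x: (480/289)cos 2x - (322/289)sin 2x
image of sin 2x: (322/289)cos 2x + (480/289)sin 2x
image of cos 3x: -(14664/4913)cos 3x + (1485/4913)sin 3x
image of sin 3x: -(1485/4913)cos 3x - (14664/4913)sin 3x
each image's coordinates form column j of the matrix


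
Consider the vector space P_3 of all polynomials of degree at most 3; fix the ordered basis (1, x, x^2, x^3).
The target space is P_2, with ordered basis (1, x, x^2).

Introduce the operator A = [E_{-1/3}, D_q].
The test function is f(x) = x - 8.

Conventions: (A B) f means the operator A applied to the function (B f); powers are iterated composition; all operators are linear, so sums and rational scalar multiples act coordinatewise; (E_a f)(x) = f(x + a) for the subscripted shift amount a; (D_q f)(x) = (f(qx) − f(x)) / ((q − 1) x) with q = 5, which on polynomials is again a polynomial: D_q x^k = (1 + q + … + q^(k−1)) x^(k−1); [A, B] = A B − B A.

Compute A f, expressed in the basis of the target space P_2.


the result is g(x) = 0

D_q f = 1
E_{-1/3} D_q f = 1
E_{-1/3} f = x - 25/3
D_q E_{-1/3} f = 1
[E_{-1/3}, D_q] f = 0


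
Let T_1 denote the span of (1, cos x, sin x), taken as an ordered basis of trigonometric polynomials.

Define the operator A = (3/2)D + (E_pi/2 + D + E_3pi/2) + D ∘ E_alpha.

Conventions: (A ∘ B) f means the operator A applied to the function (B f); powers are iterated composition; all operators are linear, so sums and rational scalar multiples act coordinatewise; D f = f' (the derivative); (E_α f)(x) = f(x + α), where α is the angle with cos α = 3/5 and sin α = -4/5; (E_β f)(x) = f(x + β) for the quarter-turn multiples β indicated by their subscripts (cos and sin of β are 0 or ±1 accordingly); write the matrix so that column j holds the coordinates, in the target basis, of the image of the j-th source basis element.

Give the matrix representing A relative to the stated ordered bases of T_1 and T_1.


image of 1: 2
image of cos x: (4/5)cos x - (31/10)sin x
image of sin x: (31/10)cos x + (4/5)sin x
each image's coordinates form column j of the matrix

the matrix is [[2, 0, 0]; [0, 4/5, 31/10]; [0, -31/10, 4/5]] (rows listed top to bottom)


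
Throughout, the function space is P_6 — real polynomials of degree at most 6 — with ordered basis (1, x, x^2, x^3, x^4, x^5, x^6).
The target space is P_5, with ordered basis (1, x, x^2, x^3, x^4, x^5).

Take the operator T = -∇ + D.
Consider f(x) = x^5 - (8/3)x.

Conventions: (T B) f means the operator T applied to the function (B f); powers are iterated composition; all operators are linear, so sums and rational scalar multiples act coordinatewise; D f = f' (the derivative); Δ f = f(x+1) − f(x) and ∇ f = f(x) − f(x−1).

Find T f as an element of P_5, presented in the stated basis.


∇ f = 5x^4 - 10x^3 + 10x^2 - 5x - 5/3
(-∇) f = -5x^4 + 10x^3 - 10x^2 + 5x + 5/3
D f = 5x^4 - 8/3
(-∇ + D) f = 10x^3 - 10x^2 + 5x - 1

the image equals g(x) = 10x^3 - 10x^2 + 5x - 1


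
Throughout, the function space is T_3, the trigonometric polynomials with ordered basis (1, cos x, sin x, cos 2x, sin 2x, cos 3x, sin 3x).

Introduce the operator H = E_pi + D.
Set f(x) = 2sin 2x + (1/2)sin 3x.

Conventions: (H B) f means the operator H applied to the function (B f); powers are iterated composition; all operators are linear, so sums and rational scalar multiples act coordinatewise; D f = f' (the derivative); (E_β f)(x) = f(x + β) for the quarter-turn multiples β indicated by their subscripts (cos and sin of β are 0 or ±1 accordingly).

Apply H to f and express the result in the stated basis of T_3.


E_pi f = 2sin 2x - (1/2)sin 3x
D f = 4cos 2x + (3/2)cos 3x
(E_pi + D) f = 4cos 2x + 2sin 2x + (3/2)cos 3x - (1/2)sin 3x

g(x) = 4cos 2x + 2sin 2x + (3/2)cos 3x - (1/2)sin 3x


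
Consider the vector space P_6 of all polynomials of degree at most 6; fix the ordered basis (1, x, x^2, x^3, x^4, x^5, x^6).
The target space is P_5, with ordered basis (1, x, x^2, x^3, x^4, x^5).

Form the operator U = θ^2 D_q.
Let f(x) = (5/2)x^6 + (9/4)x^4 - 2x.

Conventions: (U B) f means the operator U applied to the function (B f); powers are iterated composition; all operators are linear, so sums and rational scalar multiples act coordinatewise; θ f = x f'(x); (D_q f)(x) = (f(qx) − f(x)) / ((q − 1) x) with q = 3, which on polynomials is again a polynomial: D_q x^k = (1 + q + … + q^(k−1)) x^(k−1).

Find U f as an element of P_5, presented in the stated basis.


D_q f = 910x^5 + 90x^3 - 2
θ D_q f = 4550x^5 + 270x^3
θ θ D_q f = 22750x^5 + 810x^3

the result is g(x) = 22750x^5 + 810x^3


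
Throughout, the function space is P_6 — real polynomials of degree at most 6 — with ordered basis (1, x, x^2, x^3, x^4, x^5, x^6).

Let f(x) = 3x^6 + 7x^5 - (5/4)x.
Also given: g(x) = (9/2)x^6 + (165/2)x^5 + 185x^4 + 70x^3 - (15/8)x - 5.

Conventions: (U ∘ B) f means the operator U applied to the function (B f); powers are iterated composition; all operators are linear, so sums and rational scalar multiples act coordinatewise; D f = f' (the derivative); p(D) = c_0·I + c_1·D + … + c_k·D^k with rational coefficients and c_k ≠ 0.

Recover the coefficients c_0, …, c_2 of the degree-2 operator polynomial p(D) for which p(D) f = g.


c_0 = 3/2, c_1 = 4, c_2 = 1/2

D^0 f = 3x^6 + 7x^5 - (5/4)x
D^1 f = 18x^5 + 35x^4 - 5/4
D^2 f = 90x^4 + 140x^3
matching coefficients of g against c_0 f + c_1 Df + … from the top degree down determines the c_i
solution: c_0 = 3/2, c_1 = 4, c_2 = 1/2


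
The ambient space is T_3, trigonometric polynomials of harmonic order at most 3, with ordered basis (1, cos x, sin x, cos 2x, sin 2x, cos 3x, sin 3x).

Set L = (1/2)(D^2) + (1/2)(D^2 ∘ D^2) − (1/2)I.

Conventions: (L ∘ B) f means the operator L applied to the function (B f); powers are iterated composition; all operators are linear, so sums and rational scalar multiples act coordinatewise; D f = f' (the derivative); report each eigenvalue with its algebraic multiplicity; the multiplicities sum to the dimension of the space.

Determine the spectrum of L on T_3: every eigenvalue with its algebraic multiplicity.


λ = -1/2 (multiplicity 3), λ = 11/2 (multiplicity 2), λ = 71/2 (multiplicity 2)

image of 1: -1/2
image of cos x: -(1/2)cos x
image of sin x: -(1/2)sin x
image of cos 2x: (11/2)cos 2x
image of sin 2x: (11/2)sin 2x
image of cos 3x: (71/2)cos 3x
image of sin 3x: (71/2)sin 3x
the matrix is diagonal; its diagonal is (-1/2, -1/2, -1/2, 11/2, 11/2, 71/2, 71/2)
for a triangular matrix the eigenvalues are the diagonal entries, with algebraic multiplicity their repetition count


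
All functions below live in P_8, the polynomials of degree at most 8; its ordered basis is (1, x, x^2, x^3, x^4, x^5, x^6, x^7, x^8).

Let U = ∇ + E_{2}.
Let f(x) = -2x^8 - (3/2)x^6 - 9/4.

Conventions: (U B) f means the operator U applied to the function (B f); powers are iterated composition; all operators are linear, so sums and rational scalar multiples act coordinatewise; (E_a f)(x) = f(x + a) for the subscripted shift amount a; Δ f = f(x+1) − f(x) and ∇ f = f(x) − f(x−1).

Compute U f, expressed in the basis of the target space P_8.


g(x) = -2x^8 - 48x^7 - (339/2)x^6 - 1035x^5 - (4335/2)x^4 - 3966x^3 - (7731/2)x^2 - 2361x - 2427/4

∇ f = -16x^7 + 56x^6 - 121x^5 + (325/2)x^4 - 142x^3 + (157/2)x^2 - 25x + 7/2
E_{2} f = -2x^8 - 32x^7 - (451/2)x^6 - 914x^5 - 2330x^4 - 3824x^3 - 3944x^2 - 2336x - 2441/4
(∇ + E_{2}) f = -2x^8 - 48x^7 - (339/2)x^6 - 1035x^5 - (4335/2)x^4 - 3966x^3 - (7731/2)x^2 - 2361x - 2427/4


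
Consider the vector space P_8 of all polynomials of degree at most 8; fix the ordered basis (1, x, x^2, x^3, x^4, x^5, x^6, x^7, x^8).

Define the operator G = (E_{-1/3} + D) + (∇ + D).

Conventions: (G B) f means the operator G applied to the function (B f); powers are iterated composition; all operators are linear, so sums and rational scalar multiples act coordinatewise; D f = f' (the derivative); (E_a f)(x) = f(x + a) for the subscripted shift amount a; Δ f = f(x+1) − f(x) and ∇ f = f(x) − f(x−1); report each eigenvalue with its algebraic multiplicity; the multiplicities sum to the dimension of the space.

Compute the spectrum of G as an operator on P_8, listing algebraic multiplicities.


image of 1: 1
image of x: x + 8/3
image of x^2: x^2 + (16/3)x - 8/9
image of x^3: x^3 + 8x^2 - (8/3)x + 26/27
image of x^4: x^4 + (32/3)x^3 - (16/3)x^2 + (104/27)x - 80/81
image of x^5: x^5 + (40/3)x^4 - (80/9)x^3 + (260/27)x^2 - (400/81)x + 242/243
image of x^6: x^6 + 16x^5 - (40/3)x^4 + (520/27)x^3 - (400/27)x^2 + (484/81)x - 728/729
image of x^7: x^7 + (56/3)x^6 - (56/3)x^5 + (910/27)x^4 - (2800/81)x^3 + (1694/81)x^2 - (5096/729)x + 2186/2187
image of x^8: x^8 + (64/3)x^7 - (224/9)x^6 + (1456/27)x^5 - (5600/81)x^4 + (13552/243)x^3 - (20384/729)x^2 + (17488/2187)x - 6560/6561
the matrix is upper triangular; its diagonal is (1, 1, 1, 1, 1, 1, 1, 1, 1)
for a triangular matrix the eigenvalues are the diagonal entries, with algebraic multiplicity their repetition count

λ = 1 (multiplicity 9)


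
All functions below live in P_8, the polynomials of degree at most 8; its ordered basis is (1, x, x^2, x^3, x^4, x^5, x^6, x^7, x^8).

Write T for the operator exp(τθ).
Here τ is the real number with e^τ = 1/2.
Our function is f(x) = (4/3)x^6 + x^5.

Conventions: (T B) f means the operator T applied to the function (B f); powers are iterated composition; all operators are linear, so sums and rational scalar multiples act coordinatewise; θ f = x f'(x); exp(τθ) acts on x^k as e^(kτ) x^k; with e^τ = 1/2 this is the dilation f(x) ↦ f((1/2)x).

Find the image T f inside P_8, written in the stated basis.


exp(τθ) x^k = e^(kτ) x^k; with e^τ = 1/2 this sends x^k to (1/2)^k x^k
x^5 ↦ 1/32 x^5
x^6 ↦ 1/64 x^6
applying this coordinatewise to f: exp(τθ) f = (1/48)x^6 + (1/32)x^5

g(x) = (1/48)x^6 + (1/32)x^5


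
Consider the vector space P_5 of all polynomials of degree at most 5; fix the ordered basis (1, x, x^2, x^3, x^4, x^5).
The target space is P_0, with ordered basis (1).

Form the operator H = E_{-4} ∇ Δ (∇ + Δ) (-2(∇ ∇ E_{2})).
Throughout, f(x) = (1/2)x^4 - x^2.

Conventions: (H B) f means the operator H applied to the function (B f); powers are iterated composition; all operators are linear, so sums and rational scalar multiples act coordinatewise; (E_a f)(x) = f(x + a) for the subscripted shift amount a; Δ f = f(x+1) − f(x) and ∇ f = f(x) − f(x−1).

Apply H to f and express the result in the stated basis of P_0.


the image equals g(x) = 0

E_{2} f = (1/2)x^4 + 4x^3 + 11x^2 + 12x + 4
∇ E_{2} f = 2x^3 + 9x^2 + 12x + 9/2
∇ ∇ E_{2} f = 6x^2 + 12x + 5
(-2(∇ ∇ E_{2})) f = -12x^2 - 24x - 10
∇ (-2(∇ ∇ E_{2})) f = -24x - 12
Δ (-2(∇ ∇ E_{2})) f = -24x - 36
(∇ + Δ) (-2(∇ ∇ E_{2})) f = -48x - 48
Δ (∇ + Δ) (-2(∇ ∇ E_{2})) f = -48
∇ Δ (∇ + Δ) (-2(∇ ∇ E_{2})) f = 0
E_{-4} ∇ Δ (∇ + Δ) (-2(∇ ∇ E_{2})) f = 0


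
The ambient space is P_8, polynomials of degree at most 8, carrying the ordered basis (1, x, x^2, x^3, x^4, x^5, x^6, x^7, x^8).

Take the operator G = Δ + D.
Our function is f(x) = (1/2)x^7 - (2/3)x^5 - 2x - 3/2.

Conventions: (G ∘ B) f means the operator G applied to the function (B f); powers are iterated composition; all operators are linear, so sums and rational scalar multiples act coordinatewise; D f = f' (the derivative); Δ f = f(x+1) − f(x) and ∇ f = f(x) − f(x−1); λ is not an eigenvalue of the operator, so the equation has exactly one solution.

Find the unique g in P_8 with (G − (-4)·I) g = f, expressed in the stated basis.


write g with unknown coordinates in the stated basis and equate coefficients in (G − (-4)·I) g = f
solving from the highest basis element down gives g = (1/8)x^7 - (7/16)x^6 + (47/96)x^5 - (65/96)x^4 + (235/192)x^3 - (407/384)x^2 + (37/256)x - 93/256
check: G g = (7/4)x^6 - (21/8)x^5 + (65/24)x^4 - (235/48)x^3 + (407/96)x^2 - (165/64)x - 3/64
so G g − (-4)·g = (1/2)x^7 - (2/3)x^5 - 2x - 3/2 = f ✓

the image equals g(x) = (1/8)x^7 - (7/16)x^6 + (47/96)x^5 - (65/96)x^4 + (235/192)x^3 - (407/384)x^2 + (37/256)x - 93/256


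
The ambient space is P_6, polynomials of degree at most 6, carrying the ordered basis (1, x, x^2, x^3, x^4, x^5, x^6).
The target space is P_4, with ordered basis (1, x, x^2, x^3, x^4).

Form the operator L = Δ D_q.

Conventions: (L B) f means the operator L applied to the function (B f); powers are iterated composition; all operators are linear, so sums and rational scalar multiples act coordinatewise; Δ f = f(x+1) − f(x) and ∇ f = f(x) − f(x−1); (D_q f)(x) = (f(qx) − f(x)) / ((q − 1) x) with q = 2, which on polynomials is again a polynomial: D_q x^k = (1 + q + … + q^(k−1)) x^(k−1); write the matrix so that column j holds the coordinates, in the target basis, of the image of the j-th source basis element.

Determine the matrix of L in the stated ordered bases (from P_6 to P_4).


the matrix is [[0, 0, 3, 7, 15, 31, 63]; [0, 0, 0, 14, 45, 124, 315]; [0, 0, 0, 0, 45, 186, 630]; [0, 0, 0, 0, 0, 124, 630]; [0, 0, 0, 0, 0, 0, 315]] (rows listed top to bottom)

image of 1: 0
image of x: 0
image of x^2: 3
image of x^3: 14x + 7
image of x^4: 45x^2 + 45x + 15
image of x^5: 124x^3 + 186x^2 + 124x + 31
image of x^6: 315x^4 + 630x^3 + 630x^2 + 315x + 63
each image's coordinates form column j of the matrix


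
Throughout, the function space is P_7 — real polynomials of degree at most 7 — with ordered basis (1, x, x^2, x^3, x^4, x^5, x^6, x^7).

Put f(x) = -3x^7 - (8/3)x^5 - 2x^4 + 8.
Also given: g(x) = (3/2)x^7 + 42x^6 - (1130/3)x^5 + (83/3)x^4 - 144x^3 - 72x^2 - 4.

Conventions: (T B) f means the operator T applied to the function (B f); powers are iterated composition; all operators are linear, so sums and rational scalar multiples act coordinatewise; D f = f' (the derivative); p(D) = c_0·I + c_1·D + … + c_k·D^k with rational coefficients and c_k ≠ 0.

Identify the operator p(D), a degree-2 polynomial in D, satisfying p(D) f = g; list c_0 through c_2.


D^0 f = -3x^7 - (8/3)x^5 - 2x^4 + 8
D^1 f = -21x^6 - (40/3)x^4 - 8x^3
D^2 f = -126x^5 - (160/3)x^3 - 24x^2
matching coefficients of g against c_0 f + c_1 Df + … from the top degree down determines the c_i
solution: c_0 = -1/2, c_1 = -2, c_2 = 3

p(D) = -(1/2)·I − 2·D + 3·D^2, i.e. c_0 = -1/2, c_1 = -2, c_2 = 3


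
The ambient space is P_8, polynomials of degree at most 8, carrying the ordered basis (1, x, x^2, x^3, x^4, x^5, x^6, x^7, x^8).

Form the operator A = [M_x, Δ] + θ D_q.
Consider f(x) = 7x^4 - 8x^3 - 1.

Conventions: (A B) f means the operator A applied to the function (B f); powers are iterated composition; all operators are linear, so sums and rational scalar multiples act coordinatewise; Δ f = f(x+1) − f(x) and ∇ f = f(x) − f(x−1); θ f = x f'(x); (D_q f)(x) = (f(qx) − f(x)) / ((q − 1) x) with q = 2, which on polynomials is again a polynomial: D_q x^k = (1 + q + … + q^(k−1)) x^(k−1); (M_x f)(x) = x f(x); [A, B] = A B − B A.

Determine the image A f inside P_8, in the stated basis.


Δ f = 28x^3 + 18x^2 + 4x - 1
M_x Δ f = 28x^4 + 18x^3 + 4x^2 - x
M_x f = 7x^5 - 8x^4 - x
Δ M_x f = 35x^4 + 38x^3 + 22x^2 + 3x - 2
[M_x, Δ] f = -7x^4 - 20x^3 - 18x^2 - 4x + 2
D_q f = 105x^3 - 56x^2
θ D_q f = 315x^3 - 112x^2
([M_x, Δ] + θ D_q) f = -7x^4 + 295x^3 - 130x^2 - 4x + 2

the image equals g(x) = -7x^4 + 295x^3 - 130x^2 - 4x + 2


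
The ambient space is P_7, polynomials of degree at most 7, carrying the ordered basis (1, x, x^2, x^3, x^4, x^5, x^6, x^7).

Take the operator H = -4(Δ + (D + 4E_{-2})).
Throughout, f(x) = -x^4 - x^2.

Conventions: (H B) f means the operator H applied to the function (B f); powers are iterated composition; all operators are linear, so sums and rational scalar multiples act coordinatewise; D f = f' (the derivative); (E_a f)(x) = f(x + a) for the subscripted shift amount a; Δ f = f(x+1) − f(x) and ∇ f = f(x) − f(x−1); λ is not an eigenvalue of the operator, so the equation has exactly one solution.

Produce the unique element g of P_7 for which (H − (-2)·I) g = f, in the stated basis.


write g with unknown coordinates in the stated basis and equate coefficients in (H − (-2)·I) g = f
solving from the highest basis element down gives g = (1/14)x^4 + (24/49)x^3 + (349/686)x^2 - (6872/2401)x - 73378/16807
check: H g = -(8/7)x^4 - (48/49)x^3 - (692/343)x^2 + (13744/2401)x + 146756/16807
so H g − (-2)·g = -x^4 - x^2 = f ✓

the result is g(x) = (1/14)x^4 + (24/49)x^3 + (349/686)x^2 - (6872/2401)x - 73378/16807


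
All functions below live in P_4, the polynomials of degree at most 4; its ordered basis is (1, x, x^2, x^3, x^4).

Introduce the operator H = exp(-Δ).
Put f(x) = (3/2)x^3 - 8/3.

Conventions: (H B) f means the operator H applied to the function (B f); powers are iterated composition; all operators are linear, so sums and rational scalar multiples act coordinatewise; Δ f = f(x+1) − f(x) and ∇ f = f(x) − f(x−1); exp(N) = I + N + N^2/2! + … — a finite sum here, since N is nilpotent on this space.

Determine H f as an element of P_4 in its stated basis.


order-1 term: -(9/2)x^2 - (9/2)x - 3/2
order-2 term: (9/2)x + 9/2
order-3 term: -3/2
the series for exp(-Δ) f terminates at order 3
exp(-Δ) f = (3/2)x^3 - (9/2)x^2 - 7/6

the result is g(x) = (3/2)x^3 - (9/2)x^2 - 7/6


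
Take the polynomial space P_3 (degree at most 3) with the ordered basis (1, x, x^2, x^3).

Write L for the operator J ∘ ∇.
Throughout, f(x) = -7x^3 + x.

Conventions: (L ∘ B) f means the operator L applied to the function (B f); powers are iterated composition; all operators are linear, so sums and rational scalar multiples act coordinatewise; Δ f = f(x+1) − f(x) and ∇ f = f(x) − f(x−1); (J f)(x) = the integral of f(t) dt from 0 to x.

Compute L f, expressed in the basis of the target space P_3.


∇ f = -21x^2 + 21x - 6
J ∇ f = -7x^3 + (21/2)x^2 - 6x

the result is g(x) = -7x^3 + (21/2)x^2 - 6x


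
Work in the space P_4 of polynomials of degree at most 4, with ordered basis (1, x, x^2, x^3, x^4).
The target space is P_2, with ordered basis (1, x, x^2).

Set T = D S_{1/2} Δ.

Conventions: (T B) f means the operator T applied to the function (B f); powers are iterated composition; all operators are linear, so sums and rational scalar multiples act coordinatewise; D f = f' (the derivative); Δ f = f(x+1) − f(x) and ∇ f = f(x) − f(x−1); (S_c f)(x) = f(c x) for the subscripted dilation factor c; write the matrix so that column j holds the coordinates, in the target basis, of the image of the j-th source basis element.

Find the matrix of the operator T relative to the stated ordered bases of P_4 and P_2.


image of 1: 0
image of x: 0
image of x^2: 1
image of x^3: (3/2)x + 3/2
image of x^4: (3/2)x^2 + 3x + 2
each image's coordinates form column j of the matrix

the matrix is [[0, 0, 1, 3/2, 2]; [0, 0, 0, 3/2, 3]; [0, 0, 0, 0, 3/2]] (rows listed top to bottom)


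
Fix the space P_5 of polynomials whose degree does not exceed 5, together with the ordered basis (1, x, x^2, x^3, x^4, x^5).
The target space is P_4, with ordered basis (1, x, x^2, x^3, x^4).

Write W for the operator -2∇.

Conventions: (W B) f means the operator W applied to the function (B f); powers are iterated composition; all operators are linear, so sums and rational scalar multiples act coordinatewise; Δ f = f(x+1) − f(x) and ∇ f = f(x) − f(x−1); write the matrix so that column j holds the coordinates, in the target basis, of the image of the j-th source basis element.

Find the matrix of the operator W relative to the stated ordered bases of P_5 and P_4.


image of 1: 0
image of x: -2
image of x^2: -4x + 2
image of x^3: -6x^2 + 6x - 2
image of x^4: -8x^3 + 12x^2 - 8x + 2
image of x^5: -10x^4 + 20x^3 - 20x^2 + 10x - 2
each image's coordinates form column j of the matrix

the matrix is [[0, -2, 2, -2, 2, -2]; [0, 0, -4, 6, -8, 10]; [0, 0, 0, -6, 12, -20]; [0, 0, 0, 0, -8, 20]; [0, 0, 0, 0, 0, -10]] (rows listed top to bottom)


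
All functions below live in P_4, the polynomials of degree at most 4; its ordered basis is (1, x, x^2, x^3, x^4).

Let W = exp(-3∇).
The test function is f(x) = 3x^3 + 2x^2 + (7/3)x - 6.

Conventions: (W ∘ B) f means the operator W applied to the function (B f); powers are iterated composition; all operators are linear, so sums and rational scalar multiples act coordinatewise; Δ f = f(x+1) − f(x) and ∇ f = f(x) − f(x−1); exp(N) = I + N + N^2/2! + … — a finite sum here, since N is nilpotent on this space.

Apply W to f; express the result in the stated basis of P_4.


the result is g(x) = 3x^3 - 25x^2 + (295/3)x - 160

order-1 term: -27x^2 + 15x - 10
order-2 term: 81x - 63
order-3 term: -81
the series for exp(-3∇) f terminates at order 3
exp(-3∇) f = 3x^3 - 25x^2 + (295/3)x - 160


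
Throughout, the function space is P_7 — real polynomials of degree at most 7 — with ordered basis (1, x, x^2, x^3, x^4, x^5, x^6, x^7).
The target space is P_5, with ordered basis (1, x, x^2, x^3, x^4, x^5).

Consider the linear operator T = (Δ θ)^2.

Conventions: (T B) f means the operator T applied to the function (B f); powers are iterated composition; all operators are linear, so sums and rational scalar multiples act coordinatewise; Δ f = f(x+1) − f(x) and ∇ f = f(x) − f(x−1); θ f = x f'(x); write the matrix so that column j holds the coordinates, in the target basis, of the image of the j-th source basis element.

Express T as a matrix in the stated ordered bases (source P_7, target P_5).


image of 1: 0
image of x: 0
image of x^2: 4
image of x^3: 36x + 27
image of x^4: 144x^2 + 240x + 112
image of x^5: 400x^3 + 1050x^2 + 1050x + 375
image of x^6: 900x^4 + 3240x^3 + 5040x^2 + 3780x + 1116
image of x^7: 1764x^5 + 8085x^4 + 17150x^3 + 19845x^2 + 12152x + 3087
each image's coordinates form column j of the matrix

the matrix is [[0, 0, 4, 27, 112, 375, 1116, 3087]; [0, 0, 0, 36, 240, 1050, 3780, 12152]; [0, 0, 0, 0, 144, 1050, 5040, 19845]; [0, 0, 0, 0, 0, 400, 3240, 17150]; [0, 0, 0, 0, 0, 0, 900, 8085]; [0, 0, 0, 0, 0, 0, 0, 1764]] (rows listed top to bottom)


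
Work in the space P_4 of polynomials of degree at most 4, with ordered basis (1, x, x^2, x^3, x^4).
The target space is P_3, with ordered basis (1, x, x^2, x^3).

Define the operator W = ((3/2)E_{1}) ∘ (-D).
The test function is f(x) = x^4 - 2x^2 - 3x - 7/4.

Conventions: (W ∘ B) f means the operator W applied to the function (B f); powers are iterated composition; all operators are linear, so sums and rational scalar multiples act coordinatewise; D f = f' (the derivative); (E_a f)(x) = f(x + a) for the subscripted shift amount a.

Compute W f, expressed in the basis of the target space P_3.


D f = 4x^3 - 4x - 3
(-D) f = -4x^3 + 4x + 3
E_{1} (-D) f = -4x^3 - 12x^2 - 8x + 3
((3/2)E_{1}) (-D) f = -6x^3 - 18x^2 - 12x + 9/2

the image equals g(x) = -6x^3 - 18x^2 - 12x + 9/2


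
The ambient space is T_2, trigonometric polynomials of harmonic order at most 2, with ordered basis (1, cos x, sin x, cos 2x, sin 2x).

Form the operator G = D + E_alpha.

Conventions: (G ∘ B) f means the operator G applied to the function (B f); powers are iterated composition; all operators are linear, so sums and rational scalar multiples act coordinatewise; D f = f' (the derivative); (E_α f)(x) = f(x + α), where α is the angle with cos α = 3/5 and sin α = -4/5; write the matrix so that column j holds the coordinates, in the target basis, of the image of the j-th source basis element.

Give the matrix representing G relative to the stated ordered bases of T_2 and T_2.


image of 1: 1
image of cos x: (3/5)cos x - (1/5)sin x
image of sin x: (1/5)cos x + (3/5)sin x
image of cos 2x: -(7/25)cos 2x - (26/25)sin 2x
image of sin 2x: (26/25)cos 2x - (7/25)sin 2x
each image's coordinates form column j of the matrix

the matrix is [[1, 0, 0, 0, 0]; [0, 3/5, 1/5, 0, 0]; [0, -1/5, 3/5, 0, 0]; [0, 0, 0, -7/25, 26/25]; [0, 0, 0, -26/25, -7/25]] (rows listed top to bottom)


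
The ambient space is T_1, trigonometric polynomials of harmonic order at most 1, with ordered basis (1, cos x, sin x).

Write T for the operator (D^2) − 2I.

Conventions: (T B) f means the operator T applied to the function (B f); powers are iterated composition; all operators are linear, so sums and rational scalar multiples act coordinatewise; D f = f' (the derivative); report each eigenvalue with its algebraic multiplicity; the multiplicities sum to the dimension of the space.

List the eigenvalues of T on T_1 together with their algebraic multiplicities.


λ = -3 (multiplicity 2), λ = -2 (multiplicity 1)

image of 1: -2
image of cos x: -3cos x
image of sin x: -3sin x
the matrix is diagonal; its diagonal is (-2, -3, -3)
for a triangular matrix the eigenvalues are the diagonal entries, with algebraic multiplicity their repetition count


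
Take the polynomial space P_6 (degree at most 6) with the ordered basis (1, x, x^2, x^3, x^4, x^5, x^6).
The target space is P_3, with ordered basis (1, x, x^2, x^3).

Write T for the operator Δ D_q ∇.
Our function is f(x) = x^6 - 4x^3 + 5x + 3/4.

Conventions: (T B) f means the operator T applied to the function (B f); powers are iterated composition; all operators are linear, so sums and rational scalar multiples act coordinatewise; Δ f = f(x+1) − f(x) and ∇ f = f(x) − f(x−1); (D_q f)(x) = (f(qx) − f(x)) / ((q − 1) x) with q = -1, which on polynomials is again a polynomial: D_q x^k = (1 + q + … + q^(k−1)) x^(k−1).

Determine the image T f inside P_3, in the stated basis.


∇ f = 6x^5 - 15x^4 + 20x^3 - 27x^2 + 18x
D_q ∇ f = 6x^4 + 20x^2 + 18
Δ D_q ∇ f = 24x^3 + 36x^2 + 64x + 26

the result is g(x) = 24x^3 + 36x^2 + 64x + 26


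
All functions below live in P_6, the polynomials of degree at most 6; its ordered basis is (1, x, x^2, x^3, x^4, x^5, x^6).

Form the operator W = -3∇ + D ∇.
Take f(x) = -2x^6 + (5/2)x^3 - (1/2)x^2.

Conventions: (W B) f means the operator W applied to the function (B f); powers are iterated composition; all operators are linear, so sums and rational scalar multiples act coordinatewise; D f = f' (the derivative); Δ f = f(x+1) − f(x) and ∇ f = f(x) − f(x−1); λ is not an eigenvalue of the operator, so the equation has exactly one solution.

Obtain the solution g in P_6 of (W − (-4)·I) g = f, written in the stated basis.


g(x) = -(1/2)x^6 - (9/4)x^5 + (15/16)x^4 + (265/16)x^3 + (607/64)x^2 - (3657/128)x - 6889/512

write g with unknown coordinates in the stated basis and equate coefficients in (W − (-4)·I) g = f
solving from the highest basis element down gives g = -(1/2)x^6 - (9/4)x^5 + (15/16)x^4 + (265/16)x^3 + (607/64)x^2 - (3657/128)x - 6889/512
check: W g = 9x^5 - (15/4)x^4 - (255/4)x^3 - (615/16)x^2 + (3657/32)x + 6889/128
so W g − (-4)·g = -2x^6 + (5/2)x^3 - (1/2)x^2 = f ✓


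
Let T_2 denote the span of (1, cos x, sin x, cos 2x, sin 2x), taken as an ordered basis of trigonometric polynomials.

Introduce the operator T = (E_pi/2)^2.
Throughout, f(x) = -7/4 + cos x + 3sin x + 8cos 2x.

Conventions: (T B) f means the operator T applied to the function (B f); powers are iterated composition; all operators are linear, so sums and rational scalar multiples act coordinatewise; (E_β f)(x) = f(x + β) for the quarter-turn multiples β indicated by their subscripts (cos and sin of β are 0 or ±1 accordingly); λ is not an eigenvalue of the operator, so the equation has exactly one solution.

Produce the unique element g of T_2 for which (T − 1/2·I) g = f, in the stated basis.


the result is g(x) = -7/2 - (2/3)cos x - 2sin x + 16cos 2x

write g with unknown coordinates in the stated basis and equate coefficients in (T − 1/2·I) g = f
solving from the highest basis element down gives g = -7/2 - (2/3)cos x - 2sin x + 16cos 2x
check: T g = -7/2 + (2/3)cos x + 2sin x + 16cos 2x
so T g − 1/2·g = -7/4 + cos x + 3sin x + 8cos 2x = f ✓


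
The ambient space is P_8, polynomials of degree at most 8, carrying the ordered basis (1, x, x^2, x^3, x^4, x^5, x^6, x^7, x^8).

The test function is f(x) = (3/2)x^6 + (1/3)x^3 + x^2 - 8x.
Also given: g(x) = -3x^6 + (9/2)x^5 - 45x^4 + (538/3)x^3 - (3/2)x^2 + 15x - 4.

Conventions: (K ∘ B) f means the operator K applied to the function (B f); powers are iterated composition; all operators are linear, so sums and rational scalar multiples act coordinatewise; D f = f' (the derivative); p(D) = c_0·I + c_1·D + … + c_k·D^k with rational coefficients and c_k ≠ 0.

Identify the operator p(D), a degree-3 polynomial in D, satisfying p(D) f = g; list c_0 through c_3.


D^0 f = (3/2)x^6 + (1/3)x^3 + x^2 - 8x
D^1 f = 9x^5 + x^2 + 2x - 8
D^2 f = 45x^4 + 2x + 2
D^3 f = 180x^3 + 2
matching coefficients of g against c_0 f + c_1 Df + … from the top degree down determines the c_i
solution: c_0 = -2, c_1 = 1/2, c_2 = -1, c_3 = 1

p(D) = -2·I + (1/2)·D − D^2 + D^3, i.e. c_0 = -2, c_1 = 1/2, c_2 = -1, c_3 = 1


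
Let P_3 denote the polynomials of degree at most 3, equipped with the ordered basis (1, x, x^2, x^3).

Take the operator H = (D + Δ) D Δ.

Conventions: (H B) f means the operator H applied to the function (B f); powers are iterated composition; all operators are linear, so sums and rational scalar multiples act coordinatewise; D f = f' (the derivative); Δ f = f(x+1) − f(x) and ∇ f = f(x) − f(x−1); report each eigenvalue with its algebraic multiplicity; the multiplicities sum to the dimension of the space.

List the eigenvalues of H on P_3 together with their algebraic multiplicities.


image of 1: 0
image of x: 0
image of x^2: 0
image of x^3: 12
the matrix is upper triangular; its diagonal is (0, 0, 0, 0)
for a triangular matrix the eigenvalues are the diagonal entries, with algebraic multiplicity their repetition count

λ = 0 (multiplicity 4)


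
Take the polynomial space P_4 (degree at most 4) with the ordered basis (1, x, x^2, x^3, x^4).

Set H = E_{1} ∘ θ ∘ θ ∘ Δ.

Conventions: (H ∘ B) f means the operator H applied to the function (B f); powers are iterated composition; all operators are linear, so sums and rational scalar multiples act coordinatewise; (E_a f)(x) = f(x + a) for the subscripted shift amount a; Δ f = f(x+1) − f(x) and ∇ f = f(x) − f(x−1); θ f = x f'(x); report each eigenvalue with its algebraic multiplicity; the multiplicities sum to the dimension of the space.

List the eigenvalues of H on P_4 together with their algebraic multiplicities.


image of 1: 0
image of x: 0
image of x^2: 2x + 2
image of x^3: 12x^2 + 27x + 15
image of x^4: 36x^3 + 132x^2 + 160x + 64
the matrix is upper triangular; its diagonal is (0, 0, 0, 0, 0)
for a triangular matrix the eigenvalues are the diagonal entries, with algebraic multiplicity their repetition count

λ = 0 (multiplicity 5)


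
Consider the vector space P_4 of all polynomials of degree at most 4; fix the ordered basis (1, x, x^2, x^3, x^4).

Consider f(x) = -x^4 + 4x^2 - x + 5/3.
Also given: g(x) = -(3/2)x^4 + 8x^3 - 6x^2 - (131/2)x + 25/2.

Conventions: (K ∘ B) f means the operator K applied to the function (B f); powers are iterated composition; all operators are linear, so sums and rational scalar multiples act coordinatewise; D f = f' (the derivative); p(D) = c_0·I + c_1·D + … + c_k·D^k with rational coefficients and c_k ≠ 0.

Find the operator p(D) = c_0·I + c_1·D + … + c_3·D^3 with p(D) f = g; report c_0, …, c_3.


c_0 = 3/2, c_1 = -2, c_2 = 1, c_3 = 2

D^0 f = -x^4 + 4x^2 - x + 5/3
D^1 f = -4x^3 + 8x - 1
D^2 f = -12x^2 + 8
D^3 f = -24x
matching coefficients of g against c_0 f + c_1 Df + … from the top degree down determines the c_i
solution: c_0 = 3/2, c_1 = -2, c_2 = 1, c_3 = 2


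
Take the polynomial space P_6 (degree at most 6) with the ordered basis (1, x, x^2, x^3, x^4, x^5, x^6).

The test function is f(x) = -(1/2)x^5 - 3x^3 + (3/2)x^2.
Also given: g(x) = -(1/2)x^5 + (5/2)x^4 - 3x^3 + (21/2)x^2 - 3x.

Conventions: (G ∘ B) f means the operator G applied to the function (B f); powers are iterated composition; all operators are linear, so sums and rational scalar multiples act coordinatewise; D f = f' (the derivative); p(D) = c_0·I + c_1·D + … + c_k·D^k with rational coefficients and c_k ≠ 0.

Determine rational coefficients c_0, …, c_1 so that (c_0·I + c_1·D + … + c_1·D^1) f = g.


D^0 f = -(1/2)x^5 - 3x^3 + (3/2)x^2
D^1 f = -(5/2)x^4 - 9x^2 + 3x
matching coefficients of g against c_0 f + c_1 Df + … from the top degree down determines the c_i
solution: c_0 = 1, c_1 = -1

p(D) = I − D, i.e. c_0 = 1, c_1 = -1


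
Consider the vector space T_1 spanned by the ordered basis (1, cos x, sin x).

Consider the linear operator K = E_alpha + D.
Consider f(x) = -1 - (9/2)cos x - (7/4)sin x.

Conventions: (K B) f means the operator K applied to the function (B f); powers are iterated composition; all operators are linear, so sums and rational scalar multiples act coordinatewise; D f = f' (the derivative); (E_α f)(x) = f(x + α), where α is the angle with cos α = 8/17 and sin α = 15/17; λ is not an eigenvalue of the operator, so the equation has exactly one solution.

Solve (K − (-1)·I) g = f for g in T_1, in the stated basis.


write g with unknown coordinates in the stated basis and equate coefficients in (K − (-1)·I) g = f
solving from the highest basis element down gives g = -1/2 - (113/194)cos x - (751/388)sin x
check: K g = -1/2 - (380/97)cos x + (18/97)sin x
so K g − (-1)·g = -1 - (9/2)cos x - (7/4)sin x = f ✓

g(x) = -1/2 - (113/194)cos x - (751/388)sin x
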